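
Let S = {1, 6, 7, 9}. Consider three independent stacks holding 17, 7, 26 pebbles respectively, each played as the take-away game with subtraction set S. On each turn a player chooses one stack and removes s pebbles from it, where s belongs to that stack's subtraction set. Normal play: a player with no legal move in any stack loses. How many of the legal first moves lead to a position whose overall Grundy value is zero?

3

All stacks use S = {1, 6, 7, 9}:
G(0) = 0
G(1) = mex{0} = 1
G(2) = mex{1} = 0
G(3) = mex{0} = 1
G(4) = mex{1} = 0
G(5) = mex{0} = 1
G(6) = mex{1,0} = 2
G(7) = mex{2,1,0} = 3
G(8) = mex{3,0,1} = 2
G(9) = mex{2,1,0,0} = 3
G(10) = mex{3,0,1,1} = 2
G(11) = mex{2,1,0,0} = 3
G(12) = mex{3,2,1,1} = 0
G(13) = mex{0,3,2,0} = 1
G(14) = mex{1,2,3,1} = 0
G(15) = mex{0,3,2,2} = 1
G(16) = mex{1,2,3,3} = 0
G(17) = mex{0,3,2,2} = 1
G(18) = mex{1,0,3,3} = 2
G(19) = mex{2,1,0,2} = 3
G(20) = mex{3,0,1,3} = 2
G(21) = mex{2,1,0,0} = 3
G(22) = mex{3,0,1,1} = 2
G(23) = mex{2,1,0,0} = 3
G(24) = mex{3,2,1,1} = 0
G(25) = mex{0,3,2,0} = 1
G(26) = mex{1,2,3,1} = 0
Stack A: G(17) = 1.
Stack B: G(7) = 3.
Stack C: G(26) = 0.
Combined Grundy value = 1 ⊕ 3 ⊕ 0 = 2.
A winning move leaves total XOR = 0, i.e. changes one component's Grundy value g to g ⊕ X where X is the current total.
Stack A: need g' = 1⊕2 = 3. Options: 17−1→G=0, 17−6→G=3, 17−7→G=2, 17−9→G=2. Hits: 1.
Stack B: need g' = 3⊕2 = 1. Options: 7−1→G=2, 7−6→G=1, 7−7→G=0. Hits: 1.
Stack C: need g' = 0⊕2 = 2. Options: 26−1→G=1, 26−6→G=2, 26−7→G=3, 26−9→G=1. Hits: 1.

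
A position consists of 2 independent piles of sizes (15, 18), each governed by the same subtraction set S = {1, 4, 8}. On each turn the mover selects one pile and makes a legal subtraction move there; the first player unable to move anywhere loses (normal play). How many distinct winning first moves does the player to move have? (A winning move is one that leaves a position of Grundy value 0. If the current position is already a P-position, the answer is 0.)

0

All piles use S = {1, 4, 8}:
n :  0  1  2  3  4  5  6  7  8  9 10 11 12 13 14 15 16 17 18
G :  0  1  0  1  2  0  1  0  1  2  3  2  0  1  0  1  2  0  1
Pile A: G(15) = 1.
Pile B: G(18) = 1.
Combined Grundy value = 1 ⊕ 1 = 0.
A winning move leaves total XOR = 0, i.e. changes one component's Grundy value g to g ⊕ X where X is the current total.
Pile A: target g' = 1⊕0 = 1, but every legal move changes the Grundy value (mex property), so 0 moves.
Pile B: target g' = 1⊕0 = 1, but every legal move changes the Grundy value (mex property), so 0 moves.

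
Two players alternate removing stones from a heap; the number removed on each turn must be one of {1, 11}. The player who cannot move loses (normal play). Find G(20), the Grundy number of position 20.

G(0) = 0
G(1) = mex{0} = 1
G(2) = mex{1} = 0
G(3) = mex{0} = 1
G(4) = mex{1} = 0
G(5) = mex{0} = 1
G(6) = mex{1} = 0
G(7) = mex{0} = 1
G(8) = mex{1} = 0
G(9) = mex{0} = 1
G(10) = mex{1} = 0
G(11) = mex{0,0} = 1
G(12) = mex{1,1} = 0
G(13) = mex{0,0} = 1
G(14) = mex{1,1} = 0
G(15) = mex{0,0} = 1
G(16) = mex{1,1} = 0
G(17) = mex{0,0} = 1
G(18) = mex{1,1} = 0
G(19) = mex{0,0} = 1
G(20) = mex{1,1} = 0

0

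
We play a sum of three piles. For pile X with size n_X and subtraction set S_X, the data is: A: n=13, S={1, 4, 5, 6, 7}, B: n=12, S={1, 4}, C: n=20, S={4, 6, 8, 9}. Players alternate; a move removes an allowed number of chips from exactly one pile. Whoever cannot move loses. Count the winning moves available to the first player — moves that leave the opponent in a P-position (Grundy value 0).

Pile A, S = {1, 4, 5, 6, 7}:
G(0) = 0
G(1) = mex{0} = 1
G(2) = mex{1} = 0
G(3) = mex{0} = 1
G(4) = mex{1,0} = 2
G(5) = mex{2,1,0} = 3
G(6) = mex{3,0,1,0} = 2
G(7) = mex{2,1,0,1,0} = 3
G(8) = mex{3,2,1,0,1} = 4
G(9) = mex{4,3,2,1,0} = 5
G(10) = mex{5,2,3,2,1} = 0
G(11) = mex{0,3,2,3,2} = 1
G(12) = mex{1,4,3,2,3} = 0
G(13) = mex{0,5,4,3,2} = 1
G_A(13) = 1.
Pile B, S = {1, 4}:
G(0) = 0
G(1) = mex{0} = 1
G(2) = mex{1} = 0
G(3) = mex{0} = 1
G(4) = mex{1,0} = 2
G(5) = mex{2,1} = 0
G(6) = mex{0,0} = 1
G(7) = mex{1,1} = 0
G(8) = mex{0,2} = 1
G(9) = mex{1,0} = 2
G(10) = mex{2,1} = 0
G(11) = mex{0,0} = 1
G(12) = mex{1,1} = 0
G_B(12) = 0.
Pile C, S = {4, 6, 8, 9}:
n :  0  1  2  3  4  5  6  7  8  9 10 11 12 13 14 15 16 17 18 19 20
G :  0  0  0  0  1  1  1  1  2  2  2  2  3  0  0  0  0  1  1  1  1
G_C(20) = 1.
Combined Grundy value = 1 ⊕ 0 ⊕ 1 = 0.
A winning move leaves total XOR = 0, i.e. changes one component's Grundy value g to g ⊕ X where X is the current total.
Pile A: target g' = 1⊕0 = 1, but every legal move changes the Grundy value (mex property), so 0 moves.
Pile B: target g' = 0⊕0 = 0, but every legal move changes the Grundy value (mex property), so 0 moves.
Pile C: target g' = 1⊕0 = 1, but every legal move changes the Grundy value (mex property), so 0 moves.

0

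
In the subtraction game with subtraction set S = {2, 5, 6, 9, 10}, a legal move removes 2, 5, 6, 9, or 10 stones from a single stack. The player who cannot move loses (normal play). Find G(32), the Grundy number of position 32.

1

G(0) = 0
G(1) = mex{} = 0
G(2) = mex{0} = 1
G(3) = mex{0} = 1
G(4) = mex{1} = 0
G(5) = mex{1,0} = 2
G(6) = mex{0,0,0} = 1
G(7) = mex{2,1,0} = 3
G(8) = mex{1,1,1} = 0
G(9) = mex{3,0,1,0} = 2
G(10) = mex{0,2,0,0,0} = 1
G(11) = mex{2,1,2,1,0} = 3
G(12) = mex{1,3,1,1,1} = 0
G(13) = mex{3,0,3,0,1} = 2
G(14) = mex{0,2,0,2,0} = 1
G(15) = mex{2,1,2,1,2} = 0
G(16) = mex{1,3,1,3,1} = 0
G(17) = mex{0,0,3,0,3} = 1
G(18) = mex{0,2,0,2,0} = 1
G(19) = mex{1,1,2,1,2} = 0
G(20) = mex{1,0,1,3,1} = 2
G(21) = mex{0,0,0,0,3} = 1
G(22) = mex{2,1,0,2,0} = 3
G(23) = mex{1,1,1,1,2} = 0
G(24) = mex{3,0,1,0,1} = 2
G(25) = mex{0,2,0,0,0} = 1
G(26) = mex{2,1,2,1,0} = 3
G(27) = mex{1,3,1,1,1} = 0
G(28) = mex{3,0,3,0,1} = 2
G(29) = mex{0,2,0,2,0} = 1
G(30) = mex{2,1,2,1,2} = 0
G(31) = mex{1,3,1,3,1} = 0
G(32) = mex{0,0,3,0,3} = 1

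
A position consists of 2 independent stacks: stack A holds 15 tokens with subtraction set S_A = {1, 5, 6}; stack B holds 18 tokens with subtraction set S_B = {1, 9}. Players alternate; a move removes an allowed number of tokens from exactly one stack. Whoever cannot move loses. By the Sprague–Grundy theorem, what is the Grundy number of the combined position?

0

Stack A, S = {1, 5, 6}:
G(0) = 0
G(1) = mex{0} = 1
G(2) = mex{1} = 0
G(3) = mex{0} = 1
G(4) = mex{1} = 0
G(5) = mex{0,0} = 1
G(6) = mex{1,1,0} = 2
G(7) = mex{2,0,1} = 3
G(8) = mex{3,1,0} = 2
G(9) = mex{2,0,1} = 3
G(10) = mex{3,1,0} = 2
G(11) = mex{2,2,1} = 0
G(12) = mex{0,3,2} = 1
G(13) = mex{1,2,3} = 0
G(14) = mex{0,3,2} = 1
G(15) = mex{1,2,3} = 0
G_A(15) = 0.
Stack B, S = {1, 9}:
n :  0  1  2  3  4  5  6  7  8  9 10 11 12 13 14 15 16 17 18
G :  0  1  0  1  0  1  0  1  0  1  0  1  0  1  0  1  0  1  0
G_B(18) = 0.
Combined Grundy value = 0 ⊕ 0 = 0.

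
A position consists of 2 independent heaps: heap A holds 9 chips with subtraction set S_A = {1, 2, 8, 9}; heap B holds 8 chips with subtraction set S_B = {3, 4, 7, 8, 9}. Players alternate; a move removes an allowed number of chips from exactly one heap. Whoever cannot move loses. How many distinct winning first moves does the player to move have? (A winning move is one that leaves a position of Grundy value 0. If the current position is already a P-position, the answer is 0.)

Heap A, S = {1, 2, 8, 9}:
G(0) = 0
G(1) = mex{0} = 1
G(2) = mex{1,0} = 2
G(3) = mex{2,1} = 0
G(4) = mex{0,2} = 1
G(5) = mex{1,0} = 2
G(6) = mex{2,1} = 0
G(7) = mex{0,2} = 1
G(8) = mex{1,0,0} = 2
G(9) = mex{2,1,1,0} = 3
G_A(9) = 3.
Heap B, S = {3, 4, 7, 8, 9}:
n : 0 1 2 3 4 5 6 7 8
G : 0 0 0 1 1 1 2 2 2
G_B(8) = 2.
Combined Grundy value = 3 ⊕ 2 = 1.
A winning move leaves total XOR = 0, i.e. changes one component's Grundy value g to g ⊕ X where X is the current total.
Heap A: need g' = 3⊕1 = 2. Options: 9−1→G=2, 9−2→G=1, 9−8→G=1, 9−9→G=0. Hits: 1.
Heap B: need g' = 2⊕1 = 3. Options: 8−3→G=1, 8−4→G=1, 8−7→G=0, 8−8→G=0. Hits: 0.

1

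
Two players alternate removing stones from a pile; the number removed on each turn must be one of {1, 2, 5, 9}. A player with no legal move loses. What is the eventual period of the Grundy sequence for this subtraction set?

10

G(0) = 0
G(1) = mex{0} = 1
G(2) = mex{1,0} = 2
G(3) = mex{2,1} = 0
G(4) = mex{0,2} = 1
G(5) = mex{1,0,0} = 2
G(6) = mex{2,1,1} = 0
G(7) = mex{0,2,2} = 1
G(8) = mex{1,0,0} = 2
G(9) = mex{2,1,1,0} = 3
G(10) = mex{3,2,2,1} = 0
G(11) = mex{0,3,0,2} = 1
G(12) = mex{1,0,1,0} = 2
G(13) = mex{2,1,2,1} = 0
G(14) = mex{0,2,3,2} = 1
G(15) = mex{1,0,0,0} = 2
G(16) = mex{2,1,1,1} = 0
G(17) = mex{0,2,2,2} = 1
G(18) = mex{1,0,0,3} = 2
G(19) = mex{2,1,1,0} = 3
G(20) = mex{3,2,2,1} = 0
G(21) = mex{0,3,0,2} = 1
G(n+10) = G(n) holds for n = 0,…,8 (a full window of length max(S) = 9), so the sequence is purely periodic with period 10.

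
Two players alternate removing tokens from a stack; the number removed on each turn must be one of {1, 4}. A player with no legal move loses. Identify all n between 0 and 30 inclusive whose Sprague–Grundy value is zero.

n :  0  1  2  3  4  5  6  7  8  9 10 11 12 13 14 15 16 17 18 19 20 21 22 23 24 25 26 27 28 29 30
G :  0  1  0  1  2  0  1  0  1  2  0  1  0  1  2  0  1  0  1  2  0  1  0  1  2  0  1  0  1  2  0
P-positions are exactly the n with G(n) = 0.

0, 2, 5, 7, 10, 12, 15, 17, 20, 22, 25, 27, 30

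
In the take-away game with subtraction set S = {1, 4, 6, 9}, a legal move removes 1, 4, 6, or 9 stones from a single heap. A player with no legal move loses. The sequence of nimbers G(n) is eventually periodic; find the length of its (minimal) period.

5

n :  0  1  2  3  4  5  6  7  8  9 10 11 12 13 14 15
G :  0  1  0  1  2  0  1  0  1  2  0  1  0  1  2  0
G(n+5) = G(n) holds for n = 0,…,8 (a full window of length max(S) = 9), so the sequence is purely periodic with period 5.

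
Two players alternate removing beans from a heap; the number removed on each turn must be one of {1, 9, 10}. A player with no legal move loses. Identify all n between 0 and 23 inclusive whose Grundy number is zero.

0, 2, 4, 6, 8, 19, 21, 23

G(0) = 0
G(1) = mex{0} = 1
G(2) = mex{1} = 0
G(3) = mex{0} = 1
G(4) = mex{1} = 0
G(5) = mex{0} = 1
G(6) = mex{1} = 0
G(7) = mex{0} = 1
G(8) = mex{1} = 0
G(9) = mex{0,0} = 1
G(10) = mex{1,1,0} = 2
G(11) = mex{2,0,1} = 3
G(12) = mex{3,1,0} = 2
G(13) = mex{2,0,1} = 3
G(14) = mex{3,1,0} = 2
G(15) = mex{2,0,1} = 3
G(16) = mex{3,1,0} = 2
G(17) = mex{2,0,1} = 3
G(18) = mex{3,1,0} = 2
G(19) = mex{2,2,1} = 0
G(20) = mex{0,3,2} = 1
G(21) = mex{1,2,3} = 0
G(22) = mex{0,3,2} = 1
G(23) = mex{1,2,3} = 0
P-positions are exactly the n with G(n) = 0.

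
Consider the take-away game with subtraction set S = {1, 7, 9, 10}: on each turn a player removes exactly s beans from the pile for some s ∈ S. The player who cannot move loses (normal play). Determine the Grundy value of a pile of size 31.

n :  0  1  2  3  4  5  6  7  8  9 10 11 12 13 14 15 16 17 18 19 20 21 22 23 24 25 26 27 28 29 30 31
G :  0  1  0  1  0  1  0  1  0  1  2  3  2  3  2  3  2  3  2  0  1  0  1  0  1  0  1  0  1  2  3  2

2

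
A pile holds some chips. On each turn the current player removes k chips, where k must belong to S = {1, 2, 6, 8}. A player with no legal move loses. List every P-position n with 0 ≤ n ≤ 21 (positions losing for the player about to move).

n :  0  1  2  3  4  5  6  7  8  9 10 11 12 13 14 15 16 17 18 19 20 21
G :  0  1  2  0  1  2  3  0  1  2  0  1  2  3  0  1  2  0  1  2  3  0
P-positions are exactly the n with G(n) = 0.

0, 3, 7, 10, 14, 17, 21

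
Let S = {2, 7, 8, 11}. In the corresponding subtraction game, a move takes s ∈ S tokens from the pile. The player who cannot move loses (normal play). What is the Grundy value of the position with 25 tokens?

G(0) = 0
G(1) = mex{} = 0
G(2) = mex{0} = 1
G(3) = mex{0} = 1
G(4) = mex{1} = 0
G(5) = mex{1} = 0
G(6) = mex{0} = 1
G(7) = mex{0,0} = 1
G(8) = mex{1,0,0} = 2
G(9) = mex{1,1,0} = 2
G(10) = mex{2,1,1} = 0
G(11) = mex{2,0,1,0} = 3
G(12) = mex{0,0,0,0} = 1
G(13) = mex{3,1,0,1} = 2
G(14) = mex{1,1,1,1} = 0
G(15) = mex{2,2,1,0} = 3
G(16) = mex{0,2,2,0} = 1
G(17) = mex{3,0,2,1} = 4
G(18) = mex{1,3,0,1} = 2
G(19) = mex{4,1,3,2} = 0
G(20) = mex{2,2,1,2} = 0
G(21) = mex{0,0,2,0} = 1
G(22) = mex{0,3,0,3} = 1
G(23) = mex{1,1,3,1} = 0
G(24) = mex{1,4,1,2} = 0
G(25) = mex{0,2,4,0} = 1

1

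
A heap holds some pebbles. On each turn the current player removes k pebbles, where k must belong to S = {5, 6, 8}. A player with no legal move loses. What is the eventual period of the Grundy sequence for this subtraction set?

13

n :  0  1  2  3  4  5  6  7  8  9 10 11 12 13 14 15 16 17 18 19 20 21 22 23 24 25 26 27
G :  0  0  0  0  0  1  1  1  1  1  2  2  2  0  0  0  0  0  1  1  1  1  1  2  2  2  0  0
G(n+13) = G(n) holds for n = 0,…,7 (a full window of length max(S) = 8), so the sequence is purely periodic with period 13.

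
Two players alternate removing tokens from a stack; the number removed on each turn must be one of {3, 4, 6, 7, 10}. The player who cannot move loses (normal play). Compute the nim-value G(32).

2

G(0) = 0
G(1) = mex{} = 0
G(2) = mex{} = 0
G(3) = mex{0} = 1
G(4) = mex{0,0} = 1
G(5) = mex{0,0} = 1
G(6) = mex{1,0,0} = 2
G(7) = mex{1,1,0,0} = 2
G(8) = mex{1,1,0,0} = 2
G(9) = mex{2,1,1,0} = 3
G(10) = mex{2,2,1,1,0} = 3
G(11) = mex{2,2,1,1,0} = 3
G(12) = mex{3,2,2,1,0} = 4
G(13) = mex{3,3,2,2,1} = 0
G(14) = mex{3,3,2,2,1} = 0
G(15) = mex{4,3,3,2,1} = 0
G(16) = mex{0,4,3,3,2} = 1
G(17) = mex{0,0,3,3,2} = 1
G(18) = mex{0,0,4,3,2} = 1
G(19) = mex{1,0,0,4,3} = 2
G(20) = mex{1,1,0,0,3} = 2
G(21) = mex{1,1,0,0,3} = 2
G(22) = mex{2,1,1,0,4} = 3
G(23) = mex{2,2,1,1,0} = 3
G(24) = mex{2,2,1,1,0} = 3
G(25) = mex{3,2,2,1,0} = 4
G(26) = mex{3,3,2,2,1} = 0
G(27) = mex{3,3,2,2,1} = 0
G(28) = mex{4,3,3,2,1} = 0
G(29) = mex{0,4,3,3,2} = 1
G(30) = mex{0,0,3,3,2} = 1
G(31) = mex{0,0,4,3,2} = 1
G(32) = mex{1,0,0,4,3} = 2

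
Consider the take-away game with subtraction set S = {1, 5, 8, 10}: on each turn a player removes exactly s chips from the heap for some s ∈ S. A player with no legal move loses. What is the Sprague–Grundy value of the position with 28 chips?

0

G(0) = 0
G(1) = mex{0} = 1
G(2) = mex{1} = 0
G(3) = mex{0} = 1
G(4) = mex{1} = 0
G(5) = mex{0,0} = 1
G(6) = mex{1,1} = 0
G(7) = mex{0,0} = 1
G(8) = mex{1,1,0} = 2
G(9) = mex{2,0,1} = 3
G(10) = mex{3,1,0,0} = 2
G(11) = mex{2,0,1,1} = 3
G(12) = mex{3,1,0,0} = 2
G(13) = mex{2,2,1,1} = 0
G(14) = mex{0,3,0,0} = 1
G(15) = mex{1,2,1,1} = 0
G(16) = mex{0,3,2,0} = 1
G(17) = mex{1,2,3,1} = 0
G(18) = mex{0,0,2,2} = 1
G(19) = mex{1,1,3,3} = 0
G(20) = mex{0,0,2,2} = 1
G(21) = mex{1,1,0,3} = 2
G(22) = mex{2,0,1,2} = 3
G(23) = mex{3,1,0,0} = 2
G(24) = mex{2,0,1,1} = 3
G(25) = mex{3,1,0,0} = 2
G(26) = mex{2,2,1,1} = 0
G(27) = mex{0,3,0,0} = 1
G(28) = mex{1,2,1,1} = 0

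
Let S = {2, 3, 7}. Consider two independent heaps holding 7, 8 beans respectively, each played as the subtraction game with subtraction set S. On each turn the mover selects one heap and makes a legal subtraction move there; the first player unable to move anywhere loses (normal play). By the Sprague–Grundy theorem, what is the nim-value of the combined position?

All heaps use S = {2, 3, 7}:
G(0) = 0
G(1) = mex{} = 0
G(2) = mex{0} = 1
G(3) = mex{0,0} = 1
G(4) = mex{1,0} = 2
G(5) = mex{1,1} = 0
G(6) = mex{2,1} = 0
G(7) = mex{0,2,0} = 1
G(8) = mex{0,0,0} = 1
Heap A: G(7) = 1.
Heap B: G(8) = 1.
Combined Grundy value = 1 ⊕ 1 = 0.

0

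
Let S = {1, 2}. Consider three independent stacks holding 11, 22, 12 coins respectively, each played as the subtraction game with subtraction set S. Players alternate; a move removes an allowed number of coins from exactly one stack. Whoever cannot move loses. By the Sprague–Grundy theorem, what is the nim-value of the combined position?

3

All stacks use S = {1, 2}:
G(0) = 0
G(1) = mex{0} = 1
G(2) = mex{1,0} = 2
G(3) = mex{2,1} = 0
G(4) = mex{0,2} = 1
G(5) = mex{1,0} = 2
G(6) = mex{2,1} = 0
G(7) = mex{0,2} = 1
G(8) = mex{1,0} = 2
G(9) = mex{2,1} = 0
G(10) = mex{0,2} = 1
G(11) = mex{1,0} = 2
G(12) = mex{2,1} = 0
G(13) = mex{0,2} = 1
G(14) = mex{1,0} = 2
G(15) = mex{2,1} = 0
G(16) = mex{0,2} = 1
G(17) = mex{1,0} = 2
G(18) = mex{2,1} = 0
G(19) = mex{0,2} = 1
G(20) = mex{1,0} = 2
G(21) = mex{2,1} = 0
G(22) = mex{0,2} = 1
Stack A: G(11) = 2.
Stack B: G(22) = 1.
Stack C: G(12) = 0.
Combined Grundy value = 2 ⊕ 1 ⊕ 0 = 3.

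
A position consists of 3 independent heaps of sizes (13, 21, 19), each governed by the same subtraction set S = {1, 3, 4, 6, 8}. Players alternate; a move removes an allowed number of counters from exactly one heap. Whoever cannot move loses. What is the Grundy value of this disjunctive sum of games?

1

All heaps use S = {1, 3, 4, 6, 8}:
n :  0  1  2  3  4  5  6  7  8  9 10 11 12 13 14 15 16 17 18 19 20 21
G :  0  1  0  1  2  3  2  0  1  0  1  2  3  2  0  1  0  1  2  3  2  0
Heap A: G(13) = 2.
Heap B: G(21) = 0.
Heap C: G(19) = 3.
Combined Grundy value = 2 ⊕ 0 ⊕ 3 = 1.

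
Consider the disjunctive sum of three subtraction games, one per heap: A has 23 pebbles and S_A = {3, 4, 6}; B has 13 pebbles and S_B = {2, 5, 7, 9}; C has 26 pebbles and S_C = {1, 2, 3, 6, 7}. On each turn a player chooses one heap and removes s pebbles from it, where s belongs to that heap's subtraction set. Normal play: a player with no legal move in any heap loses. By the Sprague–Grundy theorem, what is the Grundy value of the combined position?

7

Heap A, S = {3, 4, 6}:
G(0) = 0
G(1) = mex{} = 0
G(2) = mex{} = 0
G(3) = mex{0} = 1
G(4) = mex{0,0} = 1
G(5) = mex{0,0} = 1
G(6) = mex{1,0,0} = 2
G(7) = mex{1,1,0} = 2
G(8) = mex{1,1,0} = 2
G(9) = mex{2,1,1} = 0
G(10) = mex{2,2,1} = 0
G(11) = mex{2,2,1} = 0
G(12) = mex{0,2,2} = 1
G(13) = mex{0,0,2} = 1
G(14) = mex{0,0,2} = 1
G(15) = mex{1,0,0} = 2
G(16) = mex{1,1,0} = 2
G(17) = mex{1,1,0} = 2
G(18) = mex{2,1,1} = 0
G(19) = mex{2,2,1} = 0
G(20) = mex{2,2,1} = 0
G(21) = mex{0,2,2} = 1
G(22) = mex{0,0,2} = 1
G(23) = mex{0,0,2} = 1
G_A(23) = 1.
Heap B, S = {2, 5, 7, 9}:
G(0) = 0
G(1) = mex{} = 0
G(2) = mex{0} = 1
G(3) = mex{0} = 1
G(4) = mex{1} = 0
G(5) = mex{1,0} = 2
G(6) = mex{0,0} = 1
G(7) = mex{2,1,0} = 3
G(8) = mex{1,1,0} = 2
G(9) = mex{3,0,1,0} = 2
G(10) = mex{2,2,1,0} = 3
G(11) = mex{2,1,0,1} = 3
G(12) = mex{3,3,2,1} = 0
G(13) = mex{3,2,1,0} = 4
G_B(13) = 4.
Heap C, S = {1, 2, 3, 6, 7}:
G(0) = 0
G(1) = mex{0} = 1
G(2) = mex{1,0} = 2
G(3) = mex{2,1,0} = 3
G(4) = mex{3,2,1} = 0
G(5) = mex{0,3,2} = 1
G(6) = mex{1,0,3,0} = 2
G(7) = mex{2,1,0,1,0} = 3
G(8) = mex{3,2,1,2,1} = 0
G(9) = mex{0,3,2,3,2} = 1
G(10) = mex{1,0,3,0,3} = 2
G(11) = mex{2,1,0,1,0} = 3
G(12) = mex{3,2,1,2,1} = 0
G(13) = mex{0,3,2,3,2} = 1
G(14) = mex{1,0,3,0,3} = 2
G(15) = mex{2,1,0,1,0} = 3
G(16) = mex{3,2,1,2,1} = 0
G(17) = mex{0,3,2,3,2} = 1
G(18) = mex{1,0,3,0,3} = 2
G(19) = mex{2,1,0,1,0} = 3
G(20) = mex{3,2,1,2,1} = 0
G(21) = mex{0,3,2,3,2} = 1
G(22) = mex{1,0,3,0,3} = 2
G(23) = mex{2,1,0,1,0} = 3
G(24) = mex{3,2,1,2,1} = 0
G(25) = mex{0,3,2,3,2} = 1
G(26) = mex{1,0,3,0,3} = 2
G_C(26) = 2.
Combined Grundy value = 1 ⊕ 4 ⊕ 2 = 7.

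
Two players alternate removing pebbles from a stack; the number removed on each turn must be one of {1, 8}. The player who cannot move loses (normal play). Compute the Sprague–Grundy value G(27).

G(0) = 0
G(1) = mex{0} = 1
G(2) = mex{1} = 0
G(3) = mex{0} = 1
G(4) = mex{1} = 0
G(5) = mex{0} = 1
G(6) = mex{1} = 0
G(7) = mex{0} = 1
G(8) = mex{1,0} = 2
G(9) = mex{2,1} = 0
G(10) = mex{0,0} = 1
G(11) = mex{1,1} = 0
G(12) = mex{0,0} = 1
G(13) = mex{1,1} = 0
G(14) = mex{0,0} = 1
G(15) = mex{1,1} = 0
G(16) = mex{0,2} = 1
G(17) = mex{1,0} = 2
G(18) = mex{2,1} = 0
G(19) = mex{0,0} = 1
G(20) = mex{1,1} = 0
G(21) = mex{0,0} = 1
G(22) = mex{1,1} = 0
G(23) = mex{0,0} = 1
G(24) = mex{1,1} = 0
G(25) = mex{0,2} = 1
G(26) = mex{1,0} = 2
G(27) = mex{2,1} = 0

0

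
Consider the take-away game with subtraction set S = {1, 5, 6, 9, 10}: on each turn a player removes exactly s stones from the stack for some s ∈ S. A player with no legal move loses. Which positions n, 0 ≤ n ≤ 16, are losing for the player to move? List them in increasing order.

0, 2, 4, 15

G(0) = 0
G(1) = mex{0} = 1
G(2) = mex{1} = 0
G(3) = mex{0} = 1
G(4) = mex{1} = 0
G(5) = mex{0,0} = 1
G(6) = mex{1,1,0} = 2
G(7) = mex{2,0,1} = 3
G(8) = mex{3,1,0} = 2
G(9) = mex{2,0,1,0} = 3
G(10) = mex{3,1,0,1,0} = 2
G(11) = mex{2,2,1,0,1} = 3
G(12) = mex{3,3,2,1,0} = 4
G(13) = mex{4,2,3,0,1} = 5
G(14) = mex{5,3,2,1,0} = 4
G(15) = mex{4,2,3,2,1} = 0
G(16) = mex{0,3,2,3,2} = 1
P-positions are exactly the n with G(n) = 0.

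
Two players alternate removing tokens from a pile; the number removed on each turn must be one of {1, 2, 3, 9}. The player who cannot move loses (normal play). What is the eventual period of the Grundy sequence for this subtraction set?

4

n :  0  1  2  3  4  5  6  7  8  9 10 11 12 13 14
G :  0  1  2  3  0  1  2  3  0  1  2  3  0  1  2
G(n+4) = G(n) holds for n = 0,…,8 (a full window of length max(S) = 9), so the sequence is purely periodic with period 4.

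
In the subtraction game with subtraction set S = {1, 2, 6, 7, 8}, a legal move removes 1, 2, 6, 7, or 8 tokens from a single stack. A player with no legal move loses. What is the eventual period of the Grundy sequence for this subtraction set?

n :  0  1  2  3  4  5  6  7  8  9 10 11 12 13 14 15 16 17 18 19 20 21 22 23 24 25
G :  0  1  2  0  1  2  3  4  5  3  4  5  0  1  2  0  1  2  3  4  5  3  4  5  0  1
G(n+12) = G(n) holds for n = 0,…,7 (a full window of length max(S) = 8), so the sequence is purely periodic with period 12.

12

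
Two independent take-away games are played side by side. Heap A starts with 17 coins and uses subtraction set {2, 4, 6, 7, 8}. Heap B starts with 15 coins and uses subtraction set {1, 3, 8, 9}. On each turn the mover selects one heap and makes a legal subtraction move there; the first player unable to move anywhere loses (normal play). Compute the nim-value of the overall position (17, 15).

Heap A, S = {2, 4, 6, 7, 8}:
n :  0  1  2  3  4  5  6  7  8  9 10 11 12 13 14 15 16 17
G :  0  0  1  1  2  2  3  3  4  4  0  0  1  1  2  2  3  3
G_A(17) = 3.
Heap B, S = {1, 3, 8, 9}:
G(0) = 0
G(1) = mex{0} = 1
G(2) = mex{1} = 0
G(3) = mex{0,0} = 1
G(4) = mex{1,1} = 0
G(5) = mex{0,0} = 1
G(6) = mex{1,1} = 0
G(7) = mex{0,0} = 1
G(8) = mex{1,1,0} = 2
G(9) = mex{2,0,1,0} = 3
G(10) = mex{3,1,0,1} = 2
G(11) = mex{2,2,1,0} = 3
G(12) = mex{3,3,0,1} = 2
G(13) = mex{2,2,1,0} = 3
G(14) = mex{3,3,0,1} = 2
G(15) = mex{2,2,1,0} = 3
G_B(15) = 3.
Combined Grundy value = 3 ⊕ 3 = 0.

0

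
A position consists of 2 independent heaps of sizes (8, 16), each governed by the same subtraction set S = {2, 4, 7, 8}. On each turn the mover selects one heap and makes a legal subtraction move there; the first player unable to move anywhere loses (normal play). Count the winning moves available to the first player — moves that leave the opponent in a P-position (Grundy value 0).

All heaps use S = {2, 4, 7, 8}:
n :  0  1  2  3  4  5  6  7  8  9 10 11 12 13 14 15 16
G :  0  0  1  1  2  2  0  3  1  4  2  0  0  1  1  2  2
Heap A: G(8) = 1.
Heap B: G(16) = 2.
Combined Grundy value = 1 ⊕ 2 = 3.
A winning move leaves total XOR = 0, i.e. changes one component's Grundy value g to g ⊕ X where X is the current total.
Heap A: need g' = 1⊕3 = 2. Options: 8−2→G=0, 8−4→G=2, 8−7→G=0, 8−8→G=0. Hits: 1.
Heap B: need g' = 2⊕3 = 1. Options: 16−2→G=1, 16−4→G=0, 16−7→G=4, 16−8→G=1. Hits: 2.

3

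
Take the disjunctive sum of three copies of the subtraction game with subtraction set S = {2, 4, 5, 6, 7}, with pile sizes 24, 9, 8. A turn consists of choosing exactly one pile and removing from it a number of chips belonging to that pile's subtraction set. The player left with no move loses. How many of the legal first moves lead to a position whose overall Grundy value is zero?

All piles use S = {2, 4, 5, 6, 7}:
n :  0  1  2  3  4  5  6  7  8  9 10 11 12 13 14 15 16 17 18 19 20 21 22 23 24
G :  0  0  1  1  2  2  3  3  4  0  0  1  1  2  2  3  3  4  0  0  1  1  2  2  3
Pile A: G(24) = 3.
Pile B: G(9) = 0.
Pile C: G(8) = 4.
Combined Grundy value = 3 ⊕ 0 ⊕ 4 = 7.
A winning move leaves total XOR = 0, i.e. changes one component's Grundy value g to g ⊕ X where X is the current total.
Pile A: need g' = 3⊕7 = 4. Options: 24−2→G=2, 24−4→G=1, 24−5→G=0, 24−6→G=0, 24−7→G=4. Hits: 1.
Pile B: need g' = 0⊕7 = 7. Options: 9−2→G=3, 9−4→G=2, 9−5→G=2, 9−6→G=1, 9−7→G=1. Hits: 0.
Pile C: need g' = 4⊕7 = 3. Options: 8−2→G=3, 8−4→G=2, 8−5→G=1, 8−6→G=1, 8−7→G=0. Hits: 1.

2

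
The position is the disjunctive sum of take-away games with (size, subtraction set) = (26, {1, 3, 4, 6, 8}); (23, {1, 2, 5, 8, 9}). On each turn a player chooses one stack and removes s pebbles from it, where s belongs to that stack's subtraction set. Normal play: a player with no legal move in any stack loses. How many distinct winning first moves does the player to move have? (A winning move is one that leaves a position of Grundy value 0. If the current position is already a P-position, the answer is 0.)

Stack A, S = {1, 3, 4, 6, 8}:
G(0) = 0
G(1) = mex{0} = 1
G(2) = mex{1} = 0
G(3) = mex{0,0} = 1
G(4) = mex{1,1,0} = 2
G(5) = mex{2,0,1} = 3
G(6) = mex{3,1,0,0} = 2
G(7) = mex{2,2,1,1} = 0
G(8) = mex{0,3,2,0,0} = 1
G(9) = mex{1,2,3,1,1} = 0
G(10) = mex{0,0,2,2,0} = 1
G(11) = mex{1,1,0,3,1} = 2
G(12) = mex{2,0,1,2,2} = 3
G(13) = mex{3,1,0,0,3} = 2
G(14) = mex{2,2,1,1,2} = 0
G(15) = mex{0,3,2,0,0} = 1
G(16) = mex{1,2,3,1,1} = 0
G(17) = mex{0,0,2,2,0} = 1
G(18) = mex{1,1,0,3,1} = 2
G(19) = mex{2,0,1,2,2} = 3
G(20) = mex{3,1,0,0,3} = 2
G(21) = mex{2,2,1,1,2} = 0
G(22) = mex{0,3,2,0,0} = 1
G(23) = mex{1,2,3,1,1} = 0
G(24) = mex{0,0,2,2,0} = 1
G(25) = mex{1,1,0,3,1} = 2
G(26) = mex{2,0,1,2,2} = 3
G_A(26) = 3.
Stack B, S = {1, 2, 5, 8, 9}:
n :  0  1  2  3  4  5  6  7  8  9 10 11 12 13 14 15 16 17 18 19 20 21 22 23
G :  0  1  2  0  1  2  0  1  2  3  0  1  2  0  1  2  0  1  2  3  0  1  2  0
G_B(23) = 0.
Combined Grundy value = 3 ⊕ 0 = 3.
A winning move leaves total XOR = 0, i.e. changes one component's Grundy value g to g ⊕ X where X is the current total.
Stack A: need g' = 3⊕3 = 0. Options: 26−1→G=2, 26−3→G=0, 26−4→G=1, 26−6→G=2, 26−8→G=2. Hits: 1.
Stack B: need g' = 0⊕3 = 3. Options: 23−1→G=2, 23−2→G=1, 23−5→G=2, 23−8→G=2, 23−9→G=1. Hits: 0.

1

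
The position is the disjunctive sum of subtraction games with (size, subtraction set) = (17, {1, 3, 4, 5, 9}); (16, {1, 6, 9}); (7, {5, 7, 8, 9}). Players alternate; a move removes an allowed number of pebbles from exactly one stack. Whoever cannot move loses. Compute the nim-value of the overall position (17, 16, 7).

Stack A, S = {1, 3, 4, 5, 9}:
n :  0  1  2  3  4  5  6  7  8  9 10 11 12 13 14 15 16 17
G :  0  1  0  1  2  3  2  3  0  1  0  1  2  3  2  3  0  1
G_A(17) = 1.
Stack B, S = {1, 6, 9}:
G(0) = 0
G(1) = mex{0} = 1
G(2) = mex{1} = 0
G(3) = mex{0} = 1
G(4) = mex{1} = 0
G(5) = mex{0} = 1
G(6) = mex{1,0} = 2
G(7) = mex{2,1} = 0
G(8) = mex{0,0} = 1
G(9) = mex{1,1,0} = 2
G(10) = mex{2,0,1} = 3
G(11) = mex{3,1,0} = 2
G(12) = mex{2,2,1} = 0
G(13) = mex{0,0,0} = 1
G(14) = mex{1,1,1} = 0
G(15) = mex{0,2,2} = 1
G(16) = mex{1,3,0} = 2
G_B(16) = 2.
Stack C, S = {5, 7, 8, 9}:
G(0) = 0
G(1) = mex{} = 0
G(2) = mex{} = 0
G(3) = mex{} = 0
G(4) = mex{} = 0
G(5) = mex{0} = 1
G(6) = mex{0} = 1
G(7) = mex{0,0} = 1
G_C(7) = 1.
Combined Grundy value = 1 ⊕ 2 ⊕ 1 = 2.

2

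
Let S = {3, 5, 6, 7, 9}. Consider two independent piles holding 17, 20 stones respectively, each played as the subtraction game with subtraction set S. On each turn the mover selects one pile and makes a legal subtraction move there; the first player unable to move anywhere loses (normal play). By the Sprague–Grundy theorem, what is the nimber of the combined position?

All piles use S = {3, 5, 6, 7, 9}:
n :  0  1  2  3  4  5  6  7  8  9 10 11 12 13 14 15 16 17 18 19 20
G :  0  0  0  1  1  1  2  2  2  3  3  3  0  0  0  1  1  1  2  2  2
Pile A: G(17) = 1.
Pile B: G(20) = 2.
Combined Grundy value = 1 ⊕ 2 = 3.

3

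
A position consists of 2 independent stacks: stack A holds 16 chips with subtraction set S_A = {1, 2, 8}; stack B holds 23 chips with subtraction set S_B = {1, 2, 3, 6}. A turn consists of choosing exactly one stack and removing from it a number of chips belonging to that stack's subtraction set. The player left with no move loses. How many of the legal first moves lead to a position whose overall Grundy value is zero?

Stack A, S = {1, 2, 8}:
G(0) = 0
G(1) = mex{0} = 1
G(2) = mex{1,0} = 2
G(3) = mex{2,1} = 0
G(4) = mex{0,2} = 1
G(5) = mex{1,0} = 2
G(6) = mex{2,1} = 0
G(7) = mex{0,2} = 1
G(8) = mex{1,0,0} = 2
G(9) = mex{2,1,1} = 0
G(10) = mex{0,2,2} = 1
G(11) = mex{1,0,0} = 2
G(12) = mex{2,1,1} = 0
G(13) = mex{0,2,2} = 1
G(14) = mex{1,0,0} = 2
G(15) = mex{2,1,1} = 0
G(16) = mex{0,2,2} = 1
G_A(16) = 1.
Stack B, S = {1, 2, 3, 6}:
n :  0  1  2  3  4  5  6  7  8  9 10 11 12 13 14 15 16 17 18 19 20 21 22 23
G :  0  1  2  3  0  1  2  3  0  1  2  3  0  1  2  3  0  1  2  3  0  1  2  3
G_B(23) = 3.
Combined Grundy value = 1 ⊕ 3 = 2.
A winning move leaves total XOR = 0, i.e. changes one component's Grundy value g to g ⊕ X where X is the current total.
Stack A: need g' = 1⊕2 = 3. Options: 16−1→G=0, 16−2→G=2, 16−8→G=2. Hits: 0.
Stack B: need g' = 3⊕2 = 1. Options: 23−1→G=2, 23−2→G=1, 23−3→G=0, 23−6→G=1. Hits: 2.

2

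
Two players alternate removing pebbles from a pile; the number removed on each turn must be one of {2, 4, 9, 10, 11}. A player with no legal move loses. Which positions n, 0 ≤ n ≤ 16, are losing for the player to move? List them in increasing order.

n :  0  1  2  3  4  5  6  7  8  9 10 11 12 13 14 15 16
G :  0  0  1  1  2  2  0  0  1  1  2  2  3  0  0  1  1
P-positions are exactly the n with G(n) = 0.

0, 1, 6, 7, 13, 14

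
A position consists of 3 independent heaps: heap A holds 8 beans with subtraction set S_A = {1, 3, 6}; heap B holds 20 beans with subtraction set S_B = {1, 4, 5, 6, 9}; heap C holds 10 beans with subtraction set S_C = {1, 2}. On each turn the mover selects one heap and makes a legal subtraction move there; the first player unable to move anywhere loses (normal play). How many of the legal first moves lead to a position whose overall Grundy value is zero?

Heap A, S = {1, 3, 6}:
G(0) = 0
G(1) = mex{0} = 1
G(2) = mex{1} = 0
G(3) = mex{0,0} = 1
G(4) = mex{1,1} = 0
G(5) = mex{0,0} = 1
G(6) = mex{1,1,0} = 2
G(7) = mex{2,0,1} = 3
G(8) = mex{3,1,0} = 2
G_A(8) = 2.
Heap B, S = {1, 4, 5, 6, 9}:
G(0) = 0
G(1) = mex{0} = 1
G(2) = mex{1} = 0
G(3) = mex{0} = 1
G(4) = mex{1,0} = 2
G(5) = mex{2,1,0} = 3
G(6) = mex{3,0,1,0} = 2
G(7) = mex{2,1,0,1} = 3
G(8) = mex{3,2,1,0} = 4
G(9) = mex{4,3,2,1,0} = 5
G(10) = mex{5,2,3,2,1} = 0
G(11) = mex{0,3,2,3,0} = 1
G(12) = mex{1,4,3,2,1} = 0
G(13) = mex{0,5,4,3,2} = 1
G(14) = mex{1,0,5,4,3} = 2
G(15) = mex{2,1,0,5,2} = 3
G(16) = mex{3,0,1,0,3} = 2
G(17) = mex{2,1,0,1,4} = 3
G(18) = mex{3,2,1,0,5} = 4
G(19) = mex{4,3,2,1,0} = 5
G(20) = mex{5,2,3,2,1} = 0
G_B(20) = 0.
Heap C, S = {1, 2}:
n :  0  1  2  3  4  5  6  7  8  9 10
G :  0  1  2  0  1  2  0  1  2  0  1
G_C(10) = 1.
Combined Grundy value = 2 ⊕ 0 ⊕ 1 = 3.
A winning move leaves total XOR = 0, i.e. changes one component's Grundy value g to g ⊕ X where X is the current total.
Heap A: need g' = 2⊕3 = 1. Options: 8−1→G=3, 8−3→G=1, 8−6→G=0. Hits: 1.
Heap B: need g' = 0⊕3 = 3. Options: 20−1→G=5, 20−4→G=2, 20−5→G=3, 20−6→G=2, 20−9→G=1. Hits: 1.
Heap C: need g' = 1⊕3 = 2. Options: 10−1→G=0, 10−2→G=2. Hits: 1.

3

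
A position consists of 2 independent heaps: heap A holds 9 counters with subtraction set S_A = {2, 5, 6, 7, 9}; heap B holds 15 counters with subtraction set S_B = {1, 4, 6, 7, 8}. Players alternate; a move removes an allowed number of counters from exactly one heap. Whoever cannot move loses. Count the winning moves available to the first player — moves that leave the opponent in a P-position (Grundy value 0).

Heap A, S = {2, 5, 6, 7, 9}:
G(0) = 0
G(1) = mex{} = 0
G(2) = mex{0} = 1
G(3) = mex{0} = 1
G(4) = mex{1} = 0
G(5) = mex{1,0} = 2
G(6) = mex{0,0,0} = 1
G(7) = mex{2,1,0,0} = 3
G(8) = mex{1,1,1,0} = 2
G(9) = mex{3,0,1,1,0} = 2
G_A(9) = 2.
Heap B, S = {1, 4, 6, 7, 8}:
n :  0  1  2  3  4  5  6  7  8  9 10 11 12 13 14 15
G :  0  1  0  1  2  0  1  2  3  2  3  4  5  3  0  1
G_B(15) = 1.
Combined Grundy value = 2 ⊕ 1 = 3.
A winning move leaves total XOR = 0, i.e. changes one component's Grundy value g to g ⊕ X where X is the current total.
Heap A: need g' = 2⊕3 = 1. Options: 9−2→G=3, 9−5→G=0, 9−6→G=1, 9−7→G=1, 9−9→G=0. Hits: 2.
Heap B: need g' = 1⊕3 = 2. Options: 15−1→G=0, 15−4→G=4, 15−6→G=2, 15−7→G=3, 15−8→G=2. Hits: 2.

4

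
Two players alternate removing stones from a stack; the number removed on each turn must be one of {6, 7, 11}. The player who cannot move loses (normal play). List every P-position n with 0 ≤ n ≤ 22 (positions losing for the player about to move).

0, 1, 2, 3, 4, 5, 17, 18, 19, 20, 21, 22

G(0) = 0
G(1) = mex{} = 0
G(2) = mex{} = 0
G(3) = mex{} = 0
G(4) = mex{} = 0
G(5) = mex{} = 0
G(6) = mex{0} = 1
G(7) = mex{0,0} = 1
G(8) = mex{0,0} = 1
G(9) = mex{0,0} = 1
G(10) = mex{0,0} = 1
G(11) = mex{0,0,0} = 1
G(12) = mex{1,0,0} = 2
G(13) = mex{1,1,0} = 2
G(14) = mex{1,1,0} = 2
G(15) = mex{1,1,0} = 2
G(16) = mex{1,1,0} = 2
G(17) = mex{1,1,1} = 0
G(18) = mex{2,1,1} = 0
G(19) = mex{2,2,1} = 0
G(20) = mex{2,2,1} = 0
G(21) = mex{2,2,1} = 0
G(22) = mex{2,2,1} = 0
P-positions are exactly the n with G(n) = 0.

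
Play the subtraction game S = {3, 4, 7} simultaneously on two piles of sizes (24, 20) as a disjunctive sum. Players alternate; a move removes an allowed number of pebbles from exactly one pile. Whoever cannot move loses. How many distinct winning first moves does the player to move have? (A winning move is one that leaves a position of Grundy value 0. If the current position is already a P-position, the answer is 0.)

All piles use S = {3, 4, 7}:
G(0) = 0
G(1) = mex{} = 0
G(2) = mex{} = 0
G(3) = mex{0} = 1
G(4) = mex{0,0} = 1
G(5) = mex{0,0} = 1
G(6) = mex{1,0} = 2
G(7) = mex{1,1,0} = 2
G(8) = mex{1,1,0} = 2
G(9) = mex{2,1,0} = 3
G(10) = mex{2,2,1} = 0
G(11) = mex{2,2,1} = 0
G(12) = mex{3,2,1} = 0
G(13) = mex{0,3,2} = 1
G(14) = mex{0,0,2} = 1
G(15) = mex{0,0,2} = 1
G(16) = mex{1,0,3} = 2
G(17) = mex{1,1,0} = 2
G(18) = mex{1,1,0} = 2
G(19) = mex{2,1,0} = 3
G(20) = mex{2,2,1} = 0
G(21) = mex{2,2,1} = 0
G(22) = mex{3,2,1} = 0
G(23) = mex{0,3,2} = 1
G(24) = mex{0,0,2} = 1
Pile A: G(24) = 1.
Pile B: G(20) = 0.
Combined Grundy value = 1 ⊕ 0 = 1.
A winning move leaves total XOR = 0, i.e. changes one component's Grundy value g to g ⊕ X where X is the current total.
Pile A: need g' = 1⊕1 = 0. Options: 24−3→G=0, 24−4→G=0, 24−7→G=2. Hits: 2.
Pile B: need g' = 0⊕1 = 1. Options: 20−3→G=2, 20−4→G=2, 20−7→G=1. Hits: 1.

3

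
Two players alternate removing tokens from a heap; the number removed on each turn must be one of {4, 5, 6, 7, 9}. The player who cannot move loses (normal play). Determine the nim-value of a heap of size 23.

2

G(0) = 0
G(1) = mex{} = 0
G(2) = mex{} = 0
G(3) = mex{} = 0
G(4) = mex{0} = 1
G(5) = mex{0,0} = 1
G(6) = mex{0,0,0} = 1
G(7) = mex{0,0,0,0} = 1
G(8) = mex{1,0,0,0} = 2
G(9) = mex{1,1,0,0,0} = 2
G(10) = mex{1,1,1,0,0} = 2
G(11) = mex{1,1,1,1,0} = 2
G(12) = mex{2,1,1,1,0} = 3
G(13) = mex{2,2,1,1,1} = 0
G(14) = mex{2,2,2,1,1} = 0
G(15) = mex{2,2,2,2,1} = 0
G(16) = mex{3,2,2,2,1} = 0
G(17) = mex{0,3,2,2,2} = 1
G(18) = mex{0,0,3,2,2} = 1
G(19) = mex{0,0,0,3,2} = 1
G(20) = mex{0,0,0,0,2} = 1
G(21) = mex{1,0,0,0,3} = 2
G(22) = mex{1,1,0,0,0} = 2
G(23) = mex{1,1,1,0,0} = 2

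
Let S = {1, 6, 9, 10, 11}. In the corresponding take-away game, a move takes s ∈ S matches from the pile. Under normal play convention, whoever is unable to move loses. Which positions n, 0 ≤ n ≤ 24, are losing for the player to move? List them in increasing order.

0, 2, 4, 7, 19, 21, 23

G(0) = 0
G(1) = mex{0} = 1
G(2) = mex{1} = 0
G(3) = mex{0} = 1
G(4) = mex{1} = 0
G(5) = mex{0} = 1
G(6) = mex{1,0} = 2
G(7) = mex{2,1} = 0
G(8) = mex{0,0} = 1
G(9) = mex{1,1,0} = 2
G(10) = mex{2,0,1,0} = 3
G(11) = mex{3,1,0,1,0} = 2
G(12) = mex{2,2,1,0,1} = 3
G(13) = mex{3,0,0,1,0} = 2
G(14) = mex{2,1,1,0,1} = 3
G(15) = mex{3,2,2,1,0} = 4
G(16) = mex{4,3,0,2,1} = 5
G(17) = mex{5,2,1,0,2} = 3
G(18) = mex{3,3,2,1,0} = 4
G(19) = mex{4,2,3,2,1} = 0
G(20) = mex{0,3,2,3,2} = 1
G(21) = mex{1,4,3,2,3} = 0
G(22) = mex{0,5,2,3,2} = 1
G(23) = mex{1,3,3,2,3} = 0
G(24) = mex{0,4,4,3,2} = 1
P-positions are exactly the n with G(n) = 0.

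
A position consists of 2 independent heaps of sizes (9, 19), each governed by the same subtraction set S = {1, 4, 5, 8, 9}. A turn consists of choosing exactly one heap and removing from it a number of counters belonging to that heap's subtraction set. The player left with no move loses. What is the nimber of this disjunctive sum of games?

6

All heaps use S = {1, 4, 5, 8, 9}:
G(0) = 0
G(1) = mex{0} = 1
G(2) = mex{1} = 0
G(3) = mex{0} = 1
G(4) = mex{1,0} = 2
G(5) = mex{2,1,0} = 3
G(6) = mex{3,0,1} = 2
G(7) = mex{2,1,0} = 3
G(8) = mex{3,2,1,0} = 4
G(9) = mex{4,3,2,1,0} = 5
G(10) = mex{5,2,3,0,1} = 4
G(11) = mex{4,3,2,1,0} = 5
G(12) = mex{5,4,3,2,1} = 0
G(13) = mex{0,5,4,3,2} = 1
G(14) = mex{1,4,5,2,3} = 0
G(15) = mex{0,5,4,3,2} = 1
G(16) = mex{1,0,5,4,3} = 2
G(17) = mex{2,1,0,5,4} = 3
G(18) = mex{3,0,1,4,5} = 2
G(19) = mex{2,1,0,5,4} = 3
Heap A: G(9) = 5.
Heap B: G(19) = 3.
Combined Grundy value = 5 ⊕ 3 = 6.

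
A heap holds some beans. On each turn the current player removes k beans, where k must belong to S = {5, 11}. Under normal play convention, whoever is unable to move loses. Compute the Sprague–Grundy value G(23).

1

n :  0  1  2  3  4  5  6  7  8  9 10 11 12 13 14 15 16 17 18 19 20 21 22 23
G :  0  0  0  0  0  1  1  1  1  1  0  2  2  2  2  1  0  0  0  0  0  1  1  1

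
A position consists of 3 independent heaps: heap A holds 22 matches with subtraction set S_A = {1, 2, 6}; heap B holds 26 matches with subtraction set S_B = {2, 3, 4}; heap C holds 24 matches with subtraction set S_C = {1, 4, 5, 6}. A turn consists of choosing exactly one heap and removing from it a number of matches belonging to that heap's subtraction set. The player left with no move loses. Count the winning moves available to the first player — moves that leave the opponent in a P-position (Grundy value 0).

3

Heap A, S = {1, 2, 6}:
G(0) = 0
G(1) = mex{0} = 1
G(2) = mex{1,0} = 2
G(3) = mex{2,1} = 0
G(4) = mex{0,2} = 1
G(5) = mex{1,0} = 2
G(6) = mex{2,1,0} = 3
G(7) = mex{3,2,1} = 0
G(8) = mex{0,3,2} = 1
G(9) = mex{1,0,0} = 2
G(10) = mex{2,1,1} = 0
G(11) = mex{0,2,2} = 1
G(12) = mex{1,0,3} = 2
G(13) = mex{2,1,0} = 3
G(14) = mex{3,2,1} = 0
G(15) = mex{0,3,2} = 1
G(16) = mex{1,0,0} = 2
G(17) = mex{2,1,1} = 0
G(18) = mex{0,2,2} = 1
G(19) = mex{1,0,3} = 2
G(20) = mex{2,1,0} = 3
G(21) = mex{3,2,1} = 0
G(22) = mex{0,3,2} = 1
G_A(22) = 1.
Heap B, S = {2, 3, 4}:
n :  0  1  2  3  4  5  6  7  8  9 10 11 12 13 14 15 16 17 18 19 20 21 22 23 24 25 26
G :  0  0  1  1  2  2  0  0  1  1  2  2  0  0  1  1  2  2  0  0  1  1  2  2  0  0  1
G_B(26) = 1.
Heap C, S = {1, 4, 5, 6}:
G(0) = 0
G(1) = mex{0} = 1
G(2) = mex{1} = 0
G(3) = mex{0} = 1
G(4) = mex{1,0} = 2
G(5) = mex{2,1,0} = 3
G(6) = mex{3,0,1,0} = 2
G(7) = mex{2,1,0,1} = 3
G(8) = mex{3,2,1,0} = 4
G(9) = mex{4,3,2,1} = 0
G(10) = mex{0,2,3,2} = 1
G(11) = mex{1,3,2,3} = 0
G(12) = mex{0,4,3,2} = 1
G(13) = mex{1,0,4,3} = 2
G(14) = mex{2,1,0,4} = 3
G(15) = mex{3,0,1,0} = 2
G(16) = mex{2,1,0,1} = 3
G(17) = mex{3,2,1,0} = 4
G(18) = mex{4,3,2,1} = 0
G(19) = mex{0,2,3,2} = 1
G(20) = mex{1,3,2,3} = 0
G(21) = mex{0,4,3,2} = 1
G(22) = mex{1,0,4,3} = 2
G(23) = mex{2,1,0,4} = 3
G(24) = mex{3,0,1,0} = 2
G_C(24) = 2.
Combined Grundy value = 1 ⊕ 1 ⊕ 2 = 2.
A winning move leaves total XOR = 0, i.e. changes one component's Grundy value g to g ⊕ X where X is the current total.
Heap A: need g' = 1⊕2 = 3. Options: 22−1→G=0, 22−2→G=3, 22−6→G=2. Hits: 1.
Heap B: need g' = 1⊕2 = 3. Options: 26−2→G=0, 26−3→G=2, 26−4→G=2. Hits: 0.
Heap C: need g' = 2⊕2 = 0. Options: 24−1→G=3, 24−4→G=0, 24−5→G=1, 24−6→G=0. Hits: 2.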